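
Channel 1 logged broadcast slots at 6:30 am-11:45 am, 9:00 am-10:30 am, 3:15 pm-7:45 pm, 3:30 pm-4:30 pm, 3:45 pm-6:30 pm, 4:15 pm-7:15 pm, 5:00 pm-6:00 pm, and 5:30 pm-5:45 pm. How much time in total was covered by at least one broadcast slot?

Merged: 6:30 am-11:45 am, 3:15 pm-7:45 pm.
Lengths: 5 h 15 min + 4 h 30 min = 9 h 45 min.

9 h 45 min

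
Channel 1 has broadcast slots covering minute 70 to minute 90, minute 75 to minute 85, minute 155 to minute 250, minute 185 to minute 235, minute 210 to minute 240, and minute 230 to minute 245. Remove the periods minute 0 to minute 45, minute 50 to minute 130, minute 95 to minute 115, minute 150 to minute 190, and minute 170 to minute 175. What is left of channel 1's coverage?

minute 190 to minute 250

First set merges to minute 70 to minute 90, minute 155 to minute 250.
Second set merges to minute 0 to minute 45, minute 50 to minute 130, minute 150 to minute 190.
minute 70 to minute 90 lies entirely inside B → drops out.
minute 155 to minute 250 with B removed leaves minute 190 to minute 250.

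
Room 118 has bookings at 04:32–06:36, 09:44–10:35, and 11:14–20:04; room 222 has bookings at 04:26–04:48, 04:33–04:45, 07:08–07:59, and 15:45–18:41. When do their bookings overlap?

B, merged: 04:26-04:48, 07:08-07:59, 15:45-18:41.
04:32-06:36 ∩ B → 04:32-04:48.
09:44-10:35 meets no B interval.
11:14-20:04 ∩ B → 15:45-18:41.

04:32-04:48, 15:45-18:41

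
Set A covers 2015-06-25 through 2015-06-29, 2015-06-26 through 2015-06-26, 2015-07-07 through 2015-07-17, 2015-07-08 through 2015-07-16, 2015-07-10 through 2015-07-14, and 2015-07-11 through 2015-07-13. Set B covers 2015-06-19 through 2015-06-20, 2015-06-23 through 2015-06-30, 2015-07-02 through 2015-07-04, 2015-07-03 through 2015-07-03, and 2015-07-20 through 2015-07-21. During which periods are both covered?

2015-06-25 through 2015-06-29

Merge the first list: 2015-06-25 through 2015-06-29, 2015-07-07 through 2015-07-17.
Merge the second list: 2015-06-19 through 2015-06-20, 2015-06-23 through 2015-06-30, 2015-07-02 through 2015-07-04, 2015-07-20 through 2015-07-21.
2015-06-25 through 2015-06-29 meets the second set on 2015-06-25 through 2015-06-29.
2015-07-07 through 2015-07-17: no overlap with the second set.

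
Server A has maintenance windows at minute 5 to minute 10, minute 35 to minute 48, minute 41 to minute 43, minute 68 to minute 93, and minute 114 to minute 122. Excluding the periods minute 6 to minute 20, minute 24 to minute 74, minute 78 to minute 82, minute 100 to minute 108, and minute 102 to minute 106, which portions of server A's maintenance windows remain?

minute 5 to minute 6, minute 74 to minute 78, minute 82 to minute 93, minute 114 to minute 122

Merge the first list: minute 5 to minute 10, minute 35 to minute 48, minute 68 to minute 93, minute 114 to minute 122.
Merge the second list: minute 6 to minute 20, minute 24 to minute 74, minute 78 to minute 82, minute 100 to minute 108.
minute 5 to minute 10 \ B = minute 5 to minute 6.
minute 35 to minute 48: entirely removed.
minute 68 to minute 93 \ B = minute 74 to minute 78, minute 82 to minute 93.
minute 114 to minute 122: nothing removed.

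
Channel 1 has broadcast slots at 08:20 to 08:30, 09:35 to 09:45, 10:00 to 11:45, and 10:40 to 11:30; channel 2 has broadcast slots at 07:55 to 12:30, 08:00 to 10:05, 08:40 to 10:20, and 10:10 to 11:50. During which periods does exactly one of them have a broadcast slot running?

First set merges to 08:20-08:30, 09:35-09:45, 10:00-11:45.
Second set merges to 07:55-12:30.
A \ B = none.
B \ A = 07:55-08:20, 08:30-09:35, 09:45-10:00, 11:45-12:30.
Union of the two gives the symmetric difference.

07:55-08:20, 08:30-09:35, 09:45-10:00, 11:45-12:30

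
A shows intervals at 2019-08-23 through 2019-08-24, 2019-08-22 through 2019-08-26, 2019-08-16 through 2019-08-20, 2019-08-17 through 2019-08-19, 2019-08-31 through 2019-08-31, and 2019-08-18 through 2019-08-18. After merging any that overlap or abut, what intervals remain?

Sort by start: 2019-08-16 through 2019-08-20, 2019-08-17 through 2019-08-19, 2019-08-18 through 2019-08-18, 2019-08-22 through 2019-08-26, 2019-08-23 through 2019-08-24, 2019-08-31 through 2019-08-31.
2019-08-17 through 2019-08-19 overlaps/touches 2019-08-16 through 2019-08-20 → extend to 2019-08-16 through 2019-08-20.
2019-08-18 through 2019-08-18 overlaps/touches 2019-08-16 through 2019-08-20 → extend to 2019-08-16 through 2019-08-20.
2019-08-22 through 2019-08-26 is disjoint → start new block.
2019-08-23 through 2019-08-24 overlaps/touches 2019-08-22 through 2019-08-26 → extend to 2019-08-22 through 2019-08-26.
2019-08-31 through 2019-08-31 is disjoint → start new block.

2019-08-16 through 2019-08-20, 2019-08-22 through 2019-08-26, 2019-08-31 through 2019-08-31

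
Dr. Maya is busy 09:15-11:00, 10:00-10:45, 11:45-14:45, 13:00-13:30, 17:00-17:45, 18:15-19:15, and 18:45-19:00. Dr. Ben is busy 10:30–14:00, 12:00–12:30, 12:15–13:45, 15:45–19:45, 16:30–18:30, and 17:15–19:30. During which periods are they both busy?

First set merges to 09:15-11:00, 11:45-14:45, 17:00-17:45, 18:15-19:15.
Second set merges to 10:30-14:00, 15:45-19:45.
09:15-11:00 meets the second set on 10:30-11:00.
11:45-14:45 meets the second set on 11:45-14:00.
17:00-17:45 meets the second set on 17:00-17:45.
18:15-19:15 meets the second set on 18:15-19:15.

10:30-11:00, 11:45-14:00, 17:00-17:45, 18:15-19:15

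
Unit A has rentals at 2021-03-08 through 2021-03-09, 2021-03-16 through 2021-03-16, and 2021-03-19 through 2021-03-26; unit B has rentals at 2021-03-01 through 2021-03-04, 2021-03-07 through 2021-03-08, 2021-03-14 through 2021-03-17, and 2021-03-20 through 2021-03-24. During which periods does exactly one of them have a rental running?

2021-03-01 through 2021-03-04, 2021-03-07 through 2021-03-07, 2021-03-09 through 2021-03-09, 2021-03-14 through 2021-03-15, 2021-03-17 through 2021-03-17, 2021-03-19 through 2021-03-19, 2021-03-25 through 2021-03-26

A \ B = 2021-03-09 through 2021-03-09, 2021-03-19 through 2021-03-19, 2021-03-25 through 2021-03-26.
B \ A = 2021-03-01 through 2021-03-04, 2021-03-07 through 2021-03-07, 2021-03-14 through 2021-03-15, 2021-03-17 through 2021-03-17.
Union of the two gives the symmetric difference.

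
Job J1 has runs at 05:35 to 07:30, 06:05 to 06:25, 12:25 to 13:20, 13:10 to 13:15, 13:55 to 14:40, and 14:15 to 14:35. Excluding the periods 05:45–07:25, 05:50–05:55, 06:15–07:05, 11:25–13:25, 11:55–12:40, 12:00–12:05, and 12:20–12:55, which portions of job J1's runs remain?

05:35-05:45, 07:25-07:30, 13:55-14:40

Merge the first list: 05:35-07:30, 12:25-13:20, 13:55-14:40.
Merge the second list: 05:45-07:25, 11:25-13:25.
05:35-07:30 \ B = 05:35-05:45, 07:25-07:30.
12:25-13:20: entirely removed.
13:55-14:40: nothing removed.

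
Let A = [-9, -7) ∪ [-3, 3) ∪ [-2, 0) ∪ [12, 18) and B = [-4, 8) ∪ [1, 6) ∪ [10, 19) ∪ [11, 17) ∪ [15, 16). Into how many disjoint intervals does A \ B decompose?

1

Merge the first list: [-9, -7), [-3, 3), [12, 18).
Merge the second list: [-4, 8), [10, 19).
A \ B = [-9, -7).
That is 1 disjoint piece.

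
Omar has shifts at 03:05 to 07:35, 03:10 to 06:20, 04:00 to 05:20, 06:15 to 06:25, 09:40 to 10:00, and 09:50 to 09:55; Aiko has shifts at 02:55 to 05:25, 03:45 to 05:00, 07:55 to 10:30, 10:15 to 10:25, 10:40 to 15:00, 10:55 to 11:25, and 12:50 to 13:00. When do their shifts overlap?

A, merged: 03:05–07:35, 09:40–10:00.
B, merged: 02:55–05:25, 07:55–10:30, 10:40–15:00.
03:05–07:35 meets the second set on 03:05–05:25.
09:40–10:00 meets the second set on 09:40–10:00.

03:05–05:25, 09:40–10:00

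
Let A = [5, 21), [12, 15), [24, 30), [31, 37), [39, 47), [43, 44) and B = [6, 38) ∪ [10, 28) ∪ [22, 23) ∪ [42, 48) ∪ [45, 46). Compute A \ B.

Merge the first list: [5, 21), [24, 30), [31, 37), [39, 47).
Merge the second list: [6, 38), [42, 48).
[5, 21) with B removed leaves [5, 6).
[24, 30) lies entirely inside B → drops out.
[31, 37) lies entirely inside B → drops out.
[39, 47) with B removed leaves [39, 42).

[5, 6) ∪ [39, 42)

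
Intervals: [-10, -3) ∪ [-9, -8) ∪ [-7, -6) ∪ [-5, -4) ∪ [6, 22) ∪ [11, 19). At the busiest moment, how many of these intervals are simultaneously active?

2

Walk the sorted start/end points keeping a running depth.
The depth first hits 2 at -9.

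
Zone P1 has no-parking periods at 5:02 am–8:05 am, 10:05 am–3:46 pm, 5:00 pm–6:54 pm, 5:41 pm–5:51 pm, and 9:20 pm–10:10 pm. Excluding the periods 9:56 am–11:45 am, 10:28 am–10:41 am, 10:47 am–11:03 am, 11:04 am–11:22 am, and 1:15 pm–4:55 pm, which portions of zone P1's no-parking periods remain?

A, merged: 5:02 am-8:05 am, 10:05 am-3:46 pm, 5:00 pm-6:54 pm, 9:20 pm-10:10 pm.
B, merged: 9:56 am-11:45 am, 1:15 pm-4:55 pm.
5:02 am-8:05 am: nothing removed.
10:05 am-3:46 pm \ B = 11:45 am-1:15 pm.
5:00 pm-6:54 pm: nothing removed.
9:20 pm-10:10 pm: nothing removed.

5:02 am-8:05 am, 11:45 am-1:15 pm, 5:00 pm-6:54 pm, 9:20 pm-10:10 pm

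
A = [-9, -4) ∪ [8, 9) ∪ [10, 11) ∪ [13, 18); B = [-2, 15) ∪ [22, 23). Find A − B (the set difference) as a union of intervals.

[-9, -4) ∪ [15, 18)

[-9, -4) is untouched.
[8, 9) lies entirely inside B → drops out.
[10, 11) lies entirely inside B → drops out.
[13, 18) with B removed leaves [15, 18).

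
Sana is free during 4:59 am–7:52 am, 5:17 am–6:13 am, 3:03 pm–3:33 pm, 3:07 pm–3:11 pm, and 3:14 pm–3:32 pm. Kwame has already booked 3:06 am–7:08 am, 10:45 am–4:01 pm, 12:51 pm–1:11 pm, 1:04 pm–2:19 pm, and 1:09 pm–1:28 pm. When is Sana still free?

First set merges to 4:59 am–7:52 am, 3:03 pm–3:33 pm.
Second set merges to 3:06 am–7:08 am, 10:45 am–4:01 pm.
4:59 am–7:52 am minus B → 7:08 am–7:52 am.
3:03 pm–3:33 pm: fully covered by B → removed.

7:08 am–7:52 am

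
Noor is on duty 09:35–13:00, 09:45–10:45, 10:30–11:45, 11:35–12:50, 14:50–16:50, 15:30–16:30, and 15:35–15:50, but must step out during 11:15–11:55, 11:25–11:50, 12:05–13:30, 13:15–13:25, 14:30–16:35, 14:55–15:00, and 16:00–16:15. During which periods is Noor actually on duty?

09:35–11:15, 11:55–12:05, 16:35–16:50

Merge the first list: 09:35–13:00, 14:50–16:50.
Merge the second list: 11:15–11:55, 12:05–13:30, 14:30–16:35.
09:35–13:00 minus B → 09:35–11:15, 11:55–12:05.
14:50–16:50 minus B → 16:35–16:50.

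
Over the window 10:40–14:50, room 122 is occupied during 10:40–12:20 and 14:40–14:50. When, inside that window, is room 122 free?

After merging, the occupied span is 10:40-12:20, 14:40-14:50.
Uncovered inside 10:40-14:50: 12:20-14:40.

12:20-14:40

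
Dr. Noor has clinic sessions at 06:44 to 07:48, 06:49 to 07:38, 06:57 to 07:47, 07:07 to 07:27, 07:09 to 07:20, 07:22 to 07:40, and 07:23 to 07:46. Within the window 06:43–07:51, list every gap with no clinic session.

The merged coverage is 06:44–07:48.
Complement within 06:43–07:51: 06:43–06:44, 07:48–07:51.

06:43–06:44, 07:48–07:51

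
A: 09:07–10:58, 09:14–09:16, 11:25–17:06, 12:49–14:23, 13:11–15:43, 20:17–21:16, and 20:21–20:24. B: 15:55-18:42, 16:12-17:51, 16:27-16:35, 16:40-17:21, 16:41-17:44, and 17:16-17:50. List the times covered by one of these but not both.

A, merged: 09:07–10:58, 11:25–17:06, 20:17–21:16.
B, merged: 15:55–18:42.
A \ B = 09:07–10:58, 11:25–15:55, 20:17–21:16.
B \ A = 17:06–18:42.
Union of the two gives the symmetric difference.

09:07–10:58, 11:25–15:55, 17:06–18:42, 20:17–21:16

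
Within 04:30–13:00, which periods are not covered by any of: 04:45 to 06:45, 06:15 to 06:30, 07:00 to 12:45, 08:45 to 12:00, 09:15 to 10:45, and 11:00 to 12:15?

04:30–04:45, 06:45–07:00, 12:45–13:00

Covered (merged): 04:45–06:45, 07:00–12:45.
Gaps within 04:30–13:00: 04:30–04:45, 06:45–07:00, 12:45–13:00.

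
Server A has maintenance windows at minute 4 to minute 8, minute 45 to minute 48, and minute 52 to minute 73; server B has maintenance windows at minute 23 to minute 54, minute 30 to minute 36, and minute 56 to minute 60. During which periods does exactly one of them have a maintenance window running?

B, merged: minute 23 to minute 54, minute 56 to minute 60.
A \ B = minute 4 to minute 8, minute 54 to minute 56, minute 60 to minute 73.
B \ A = minute 23 to minute 45, minute 48 to minute 52.
Union of the two gives the symmetric difference.

minute 4 to minute 8, minute 23 to minute 45, minute 48 to minute 52, minute 54 to minute 56, minute 60 to minute 73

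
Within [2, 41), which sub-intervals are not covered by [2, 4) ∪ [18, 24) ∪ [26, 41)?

[4, 18) ∪ [24, 26)

The merged coverage is [2, 4), [18, 24), [26, 41).
Complement within [2, 41): [4, 18), [24, 26).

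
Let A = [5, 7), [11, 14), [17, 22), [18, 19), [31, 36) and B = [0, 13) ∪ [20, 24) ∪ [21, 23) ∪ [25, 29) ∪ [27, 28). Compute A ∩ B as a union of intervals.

A, merged: [5, 7), [11, 14), [17, 22), [31, 36).
B, merged: [0, 13), [20, 24), [25, 29).
[5, 7) overlaps B on [5, 7).
[11, 14) overlaps B on [11, 13).
[17, 22) overlaps B on [20, 22).
[31, 36) falls entirely outside B.

[5, 7) ∪ [11, 13) ∪ [20, 22)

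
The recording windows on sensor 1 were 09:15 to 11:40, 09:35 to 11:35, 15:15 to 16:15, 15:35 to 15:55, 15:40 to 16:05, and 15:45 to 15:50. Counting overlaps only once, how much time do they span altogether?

3 h 25 min

Merged: 09:15–11:40, 15:15–16:15.
Lengths: 2 h 25 min + 1 h = 3 h 25 min.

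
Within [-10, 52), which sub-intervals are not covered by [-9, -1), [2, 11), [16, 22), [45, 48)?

[-10, -9) ∪ [-1, 2) ∪ [11, 16) ∪ [22, 45) ∪ [48, 52)

After merging, the occupied span is [-9, -1), [2, 11), [16, 22), [45, 48).
Uncovered inside [-10, 52): [-10, -9), [-1, 2), [11, 16), [22, 45), [48, 52).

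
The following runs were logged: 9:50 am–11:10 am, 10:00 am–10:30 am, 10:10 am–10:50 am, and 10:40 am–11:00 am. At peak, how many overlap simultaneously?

3

At 10:10 am, 3 of the intervals are simultaneously active.
No point has more.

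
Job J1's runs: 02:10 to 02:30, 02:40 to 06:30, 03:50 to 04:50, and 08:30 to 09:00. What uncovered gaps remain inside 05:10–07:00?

Covered (merged): 02:10-02:30, 02:40-06:30, 08:30-09:00.
Uncovered inside 05:10-07:00: 06:30-07:00.

06:30-07:00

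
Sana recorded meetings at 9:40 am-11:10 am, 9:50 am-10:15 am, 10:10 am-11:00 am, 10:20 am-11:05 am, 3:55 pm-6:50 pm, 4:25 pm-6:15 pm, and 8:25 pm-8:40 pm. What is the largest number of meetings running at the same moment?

Walk the sorted start/end points keeping a running depth.
The depth first hits 3 at 10:10 am.

3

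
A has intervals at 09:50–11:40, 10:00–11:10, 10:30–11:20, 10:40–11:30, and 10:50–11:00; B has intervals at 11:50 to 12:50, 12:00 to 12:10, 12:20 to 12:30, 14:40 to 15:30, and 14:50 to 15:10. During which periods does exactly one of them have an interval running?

A, merged: 09:50-11:40.
B, merged: 11:50-12:50, 14:40-15:30.
Only in the first: 09:50-11:40.
Only in the second: 11:50-12:50, 14:40-15:30.
Together these are the periods covered by exactly one.

09:50-11:40, 11:50-12:50, 14:40-15:30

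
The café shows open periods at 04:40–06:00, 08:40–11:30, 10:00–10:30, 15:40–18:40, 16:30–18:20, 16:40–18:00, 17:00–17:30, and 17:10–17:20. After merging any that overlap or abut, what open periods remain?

04:40-06:00, 08:40-11:30, 15:40-18:40

08:40-11:30 is disjoint → start new block.
10:00-10:30 overlaps/touches 08:40-11:30 → extend to 08:40-11:30.
15:40-18:40 is disjoint → start new block.
16:30-18:20 overlaps/touches 15:40-18:40 → extend to 15:40-18:40.
16:40-18:00 overlaps/touches 15:40-18:40 → extend to 15:40-18:40.
17:00-17:30 overlaps/touches 15:40-18:40 → extend to 15:40-18:40.
17:10-17:20 overlaps/touches 15:40-18:40 → extend to 15:40-18:40.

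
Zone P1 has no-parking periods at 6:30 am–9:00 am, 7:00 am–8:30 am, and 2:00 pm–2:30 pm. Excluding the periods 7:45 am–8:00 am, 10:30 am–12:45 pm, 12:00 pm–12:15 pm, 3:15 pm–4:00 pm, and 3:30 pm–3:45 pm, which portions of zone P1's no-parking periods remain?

6:30 am–7:45 am, 8:00 am–9:00 am, 2:00 pm–2:30 pm

A, merged: 6:30 am–9:00 am, 2:00 pm–2:30 pm.
B, merged: 7:45 am–8:00 am, 10:30 am–12:45 pm, 3:15 pm–4:00 pm.
6:30 am–9:00 am \ B = 6:30 am–7:45 am, 8:00 am–9:00 am.
2:00 pm–2:30 pm: nothing removed.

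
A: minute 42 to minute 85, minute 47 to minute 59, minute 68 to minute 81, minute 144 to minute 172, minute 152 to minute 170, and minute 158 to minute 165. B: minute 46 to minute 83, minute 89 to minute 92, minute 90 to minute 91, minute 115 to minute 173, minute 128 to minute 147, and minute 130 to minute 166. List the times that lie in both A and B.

A, merged: minute 42 to minute 85, minute 144 to minute 172.
B, merged: minute 46 to minute 83, minute 89 to minute 92, minute 115 to minute 173.
minute 42 to minute 85 meets the second set on minute 46 to minute 83.
minute 144 to minute 172 meets the second set on minute 144 to minute 172.

minute 46 to minute 83, minute 144 to minute 172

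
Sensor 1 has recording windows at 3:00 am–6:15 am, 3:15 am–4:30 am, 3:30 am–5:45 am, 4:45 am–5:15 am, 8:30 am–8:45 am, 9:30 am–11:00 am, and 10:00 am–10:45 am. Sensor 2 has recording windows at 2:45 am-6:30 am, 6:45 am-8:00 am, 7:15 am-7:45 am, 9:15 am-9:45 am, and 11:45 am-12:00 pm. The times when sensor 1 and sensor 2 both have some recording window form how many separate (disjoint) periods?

2

Merge the first list: 3:00 am–6:15 am, 8:30 am–8:45 am, 9:30 am–11:00 am.
Merge the second list: 2:45 am–6:30 am, 6:45 am–8:00 am, 9:15 am–9:45 am, 11:45 am–12:00 pm.
A ∩ B = 3:00 am–6:15 am, 9:30 am–9:45 am.
That is 2 disjoint pieces.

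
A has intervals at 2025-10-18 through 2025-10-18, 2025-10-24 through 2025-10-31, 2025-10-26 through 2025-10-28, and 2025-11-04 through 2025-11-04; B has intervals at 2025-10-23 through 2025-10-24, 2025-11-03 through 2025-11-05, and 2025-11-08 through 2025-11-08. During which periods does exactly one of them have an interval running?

First set merges to 2025-10-18 through 2025-10-18, 2025-10-24 through 2025-10-31, 2025-11-04 through 2025-11-04.
Only in the first: 2025-10-18 through 2025-10-18, 2025-10-25 through 2025-10-31.
Only in the second: 2025-10-23 through 2025-10-23, 2025-11-03 through 2025-11-03, 2025-11-05 through 2025-11-05, 2025-11-08 through 2025-11-08.
Together these are the periods covered by exactly one.

2025-10-18 through 2025-10-18, 2025-10-23 through 2025-10-23, 2025-10-25 through 2025-10-31, 2025-11-03 through 2025-11-03, 2025-11-05 through 2025-11-05, 2025-11-08 through 2025-11-08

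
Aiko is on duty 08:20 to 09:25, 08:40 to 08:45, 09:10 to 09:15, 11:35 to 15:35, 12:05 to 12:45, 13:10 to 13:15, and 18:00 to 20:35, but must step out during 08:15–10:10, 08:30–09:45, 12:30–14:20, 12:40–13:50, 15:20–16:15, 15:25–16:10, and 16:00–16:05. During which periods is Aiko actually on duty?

11:35–12:30, 14:20–15:20, 18:00–20:35

A, merged: 08:20–09:25, 11:35–15:35, 18:00–20:35.
B, merged: 08:15–10:10, 12:30–14:20, 15:20–16:15.
08:20–09:25: entirely removed.
11:35–15:35 \ B = 11:35–12:30, 14:20–15:20.
18:00–20:35: nothing removed.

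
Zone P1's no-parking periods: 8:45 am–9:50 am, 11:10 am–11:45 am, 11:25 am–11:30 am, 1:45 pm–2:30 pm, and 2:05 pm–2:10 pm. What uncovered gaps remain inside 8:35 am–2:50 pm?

8:35 am-8:45 am, 9:50 am-11:10 am, 11:45 am-1:45 pm, 2:30 pm-2:50 pm

After merging, the occupied span is 8:45 am-9:50 am, 11:10 am-11:45 am, 1:45 pm-2:30 pm.
Gaps within 8:35 am-2:50 pm: 8:35 am-8:45 am, 9:50 am-11:10 am, 11:45 am-1:45 pm, 2:30 pm-2:50 pm.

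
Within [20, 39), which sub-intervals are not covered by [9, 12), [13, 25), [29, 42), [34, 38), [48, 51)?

[25, 29)

The merged coverage is [9, 12), [13, 25), [29, 42), [48, 51).
Gaps within [20, 39): [25, 29).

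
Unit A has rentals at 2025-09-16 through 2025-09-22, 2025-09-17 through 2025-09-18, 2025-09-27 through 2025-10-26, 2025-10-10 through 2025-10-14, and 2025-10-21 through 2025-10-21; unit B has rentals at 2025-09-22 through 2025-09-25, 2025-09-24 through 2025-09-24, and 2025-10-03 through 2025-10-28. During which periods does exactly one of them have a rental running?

2025-09-16 through 2025-09-21, 2025-09-23 through 2025-09-25, 2025-09-27 through 2025-10-02, 2025-10-27 through 2025-10-28

Merge the first list: 2025-09-16 through 2025-09-22, 2025-09-27 through 2025-10-26.
Merge the second list: 2025-09-22 through 2025-09-25, 2025-10-03 through 2025-10-28.
A \ B = 2025-09-16 through 2025-09-21, 2025-09-27 through 2025-10-02.
B \ A = 2025-09-23 through 2025-09-25, 2025-10-27 through 2025-10-28.
Union of the two gives the symmetric difference.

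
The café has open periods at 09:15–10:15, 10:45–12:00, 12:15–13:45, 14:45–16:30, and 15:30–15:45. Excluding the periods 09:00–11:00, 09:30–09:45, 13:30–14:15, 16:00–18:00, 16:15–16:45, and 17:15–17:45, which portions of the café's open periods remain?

11:00-12:00, 12:15-13:30, 14:45-16:00

First set merges to 09:15-10:15, 10:45-12:00, 12:15-13:45, 14:45-16:30.
Second set merges to 09:00-11:00, 13:30-14:15, 16:00-18:00.
09:15-10:15: fully covered by B → removed.
10:45-12:00 minus B → 11:00-12:00.
12:15-13:45 minus B → 12:15-13:30.
14:45-16:30 minus B → 14:45-16:00.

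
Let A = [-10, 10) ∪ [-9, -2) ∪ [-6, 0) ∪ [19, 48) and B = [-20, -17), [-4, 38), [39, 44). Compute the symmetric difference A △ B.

First set merges to [-10, 10), [19, 48).
Only in the first: [-10, -4), [38, 39), [44, 48).
Only in the second: [-20, -17), [10, 19).
Together these are the periods covered by exactly one.

[-20, -17) ∪ [-10, -4) ∪ [10, 19) ∪ [38, 39) ∪ [44, 48)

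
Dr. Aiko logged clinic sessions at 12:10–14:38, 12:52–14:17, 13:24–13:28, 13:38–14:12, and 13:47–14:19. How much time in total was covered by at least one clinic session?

Merged: 12:10–14:38.
Length: 2 h 28 min.

2 h 28 min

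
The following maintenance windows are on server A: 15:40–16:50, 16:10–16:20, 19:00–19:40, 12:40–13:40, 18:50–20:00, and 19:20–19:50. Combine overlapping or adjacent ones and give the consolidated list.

12:40–13:40, 15:40–16:50, 18:50–20:00

Sort by start: 12:40–13:40, 15:40–16:50, 16:10–16:20, 18:50–20:00, 19:00–19:40, 19:20–19:50.
15:40–16:50 is disjoint → start new block.
16:10–16:20 overlaps/touches 15:40–16:50 → extend to 15:40–16:50.
18:50–20:00 is disjoint → start new block.
19:00–19:40 overlaps/touches 18:50–20:00 → extend to 18:50–20:00.
19:20–19:50 overlaps/touches 18:50–20:00 → extend to 18:50–20:00.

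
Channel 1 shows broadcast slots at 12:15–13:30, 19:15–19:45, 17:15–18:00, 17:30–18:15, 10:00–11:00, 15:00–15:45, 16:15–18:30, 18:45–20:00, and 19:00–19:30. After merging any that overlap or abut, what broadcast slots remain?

Sort by start: 10:00–11:00, 12:15–13:30, 15:00–15:45, 16:15–18:30, 17:15–18:00, 17:30–18:15, 18:45–20:00, 19:00–19:30, 19:15–19:45.
12:15–13:30 is disjoint → start new block.
15:00–15:45 is disjoint → start new block.
16:15–18:30 is disjoint → start new block.
17:15–18:00 overlaps/touches 16:15–18:30 → extend to 16:15–18:30.
17:30–18:15 overlaps/touches 16:15–18:30 → extend to 16:15–18:30.
18:45–20:00 is disjoint → start new block.
19:00–19:30 overlaps/touches 18:45–20:00 → extend to 18:45–20:00.
19:15–19:45 overlaps/touches 18:45–20:00 → extend to 18:45–20:00.

10:00–11:00, 12:15–13:30, 15:00–15:45, 16:15–18:30, 18:45–20:00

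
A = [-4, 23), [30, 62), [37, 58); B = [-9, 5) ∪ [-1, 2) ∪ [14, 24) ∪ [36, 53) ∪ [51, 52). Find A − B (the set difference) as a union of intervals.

First set merges to [-4, 23), [30, 62).
Second set merges to [-9, 5), [14, 24), [36, 53).
[-4, 23) \ B = [5, 14).
[30, 62) \ B = [30, 36), [53, 62).

[5, 14) ∪ [30, 36) ∪ [53, 62)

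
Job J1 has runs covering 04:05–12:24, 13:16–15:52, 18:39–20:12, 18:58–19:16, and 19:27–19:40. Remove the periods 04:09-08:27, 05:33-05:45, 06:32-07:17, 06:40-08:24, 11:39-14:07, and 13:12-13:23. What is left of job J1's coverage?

04:05-04:09, 08:27-11:39, 14:07-15:52, 18:39-20:12

First set merges to 04:05-12:24, 13:16-15:52, 18:39-20:12.
Second set merges to 04:09-08:27, 11:39-14:07.
04:05-12:24 \ B = 04:05-04:09, 08:27-11:39.
13:16-15:52 \ B = 14:07-15:52.
18:39-20:12: nothing removed.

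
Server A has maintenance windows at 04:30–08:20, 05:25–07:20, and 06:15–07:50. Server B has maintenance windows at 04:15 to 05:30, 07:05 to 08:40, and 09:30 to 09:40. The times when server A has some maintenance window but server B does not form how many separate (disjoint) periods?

1

First set merges to 04:30–08:20.
A \ B = 05:30–07:05.
That is 1 disjoint piece.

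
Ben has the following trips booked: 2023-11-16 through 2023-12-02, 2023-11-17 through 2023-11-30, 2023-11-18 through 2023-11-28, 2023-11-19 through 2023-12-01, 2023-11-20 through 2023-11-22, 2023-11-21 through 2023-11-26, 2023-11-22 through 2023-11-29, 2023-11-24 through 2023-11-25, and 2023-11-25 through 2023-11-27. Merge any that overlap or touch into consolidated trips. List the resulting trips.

2023-11-16 through 2023-12-02

2023-11-17 through 2023-11-30 overlaps/touches 2023-11-16 through 2023-12-02 → extend to 2023-11-16 through 2023-12-02.
2023-11-18 through 2023-11-28 overlaps/touches 2023-11-16 through 2023-12-02 → extend to 2023-11-16 through 2023-12-02.
2023-11-19 through 2023-12-01 overlaps/touches 2023-11-16 through 2023-12-02 → extend to 2023-11-16 through 2023-12-02.
2023-11-20 through 2023-11-22 overlaps/touches 2023-11-16 through 2023-12-02 → extend to 2023-11-16 through 2023-12-02.
2023-11-21 through 2023-11-26 overlaps/touches 2023-11-16 through 2023-12-02 → extend to 2023-11-16 through 2023-12-02.
2023-11-22 through 2023-11-29 overlaps/touches 2023-11-16 through 2023-12-02 → extend to 2023-11-16 through 2023-12-02.
2023-11-24 through 2023-11-25 overlaps/touches 2023-11-16 through 2023-12-02 → extend to 2023-11-16 through 2023-12-02.
2023-11-25 through 2023-11-27 overlaps/touches 2023-11-16 through 2023-12-02 → extend to 2023-11-16 through 2023-12-02.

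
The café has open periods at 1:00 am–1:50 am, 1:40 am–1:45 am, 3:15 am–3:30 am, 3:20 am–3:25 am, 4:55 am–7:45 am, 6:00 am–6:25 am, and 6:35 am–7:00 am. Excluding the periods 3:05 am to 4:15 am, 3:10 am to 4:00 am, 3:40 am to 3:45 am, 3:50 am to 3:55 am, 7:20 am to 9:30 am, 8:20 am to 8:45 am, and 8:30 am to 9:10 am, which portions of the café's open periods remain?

Merge the first list: 1:00 am–1:50 am, 3:15 am–3:30 am, 4:55 am–7:45 am.
Merge the second list: 3:05 am–4:15 am, 7:20 am–9:30 am.
1:00 am–1:50 am: nothing removed.
3:15 am–3:30 am: entirely removed.
4:55 am–7:45 am \ B = 4:55 am–7:20 am.

1:00 am–1:50 am, 4:55 am–7:20 am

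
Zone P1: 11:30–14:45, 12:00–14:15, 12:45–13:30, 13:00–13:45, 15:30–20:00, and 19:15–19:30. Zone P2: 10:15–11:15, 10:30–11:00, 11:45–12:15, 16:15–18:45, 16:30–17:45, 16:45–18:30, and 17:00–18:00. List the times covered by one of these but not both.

10:15–11:15, 11:30–11:45, 12:15–14:45, 15:30–16:15, 18:45–20:00

Merge the first list: 11:30–14:45, 15:30–20:00.
Merge the second list: 10:15–11:15, 11:45–12:15, 16:15–18:45.
A \ B = 11:30–11:45, 12:15–14:45, 15:30–16:15, 18:45–20:00.
B \ A = 10:15–11:15.
Union of the two gives the symmetric difference.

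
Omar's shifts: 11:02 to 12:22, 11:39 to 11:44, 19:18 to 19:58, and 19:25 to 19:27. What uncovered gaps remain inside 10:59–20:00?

10:59–11:02, 12:22–19:18, 19:58–20:00

The merged coverage is 11:02–12:22, 19:18–19:58.
Gaps within 10:59–20:00: 10:59–11:02, 12:22–19:18, 19:58–20:00.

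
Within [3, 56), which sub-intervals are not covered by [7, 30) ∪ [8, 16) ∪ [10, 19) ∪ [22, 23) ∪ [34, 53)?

[3, 7) ∪ [30, 34) ∪ [53, 56)

Covered (merged): [7, 30), [34, 53).
Complement within [3, 56): [3, 7), [30, 34), [53, 56).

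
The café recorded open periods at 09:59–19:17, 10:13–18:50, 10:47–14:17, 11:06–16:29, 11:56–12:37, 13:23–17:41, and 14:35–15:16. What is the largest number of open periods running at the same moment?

Sweep endpoints in order; track running count of active intervals.
Peak of 5 reached at 11:56.

5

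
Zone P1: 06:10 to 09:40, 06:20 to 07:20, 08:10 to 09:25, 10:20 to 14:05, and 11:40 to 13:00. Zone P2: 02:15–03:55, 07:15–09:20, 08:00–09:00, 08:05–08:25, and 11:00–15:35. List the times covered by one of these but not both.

Merge the first list: 06:10-09:40, 10:20-14:05.
Merge the second list: 02:15-03:55, 07:15-09:20, 11:00-15:35.
A \ B = 06:10-07:15, 09:20-09:40, 10:20-11:00.
B \ A = 02:15-03:55, 14:05-15:35.
Union of the two gives the symmetric difference.

02:15-03:55, 06:10-07:15, 09:20-09:40, 10:20-11:00, 14:05-15:35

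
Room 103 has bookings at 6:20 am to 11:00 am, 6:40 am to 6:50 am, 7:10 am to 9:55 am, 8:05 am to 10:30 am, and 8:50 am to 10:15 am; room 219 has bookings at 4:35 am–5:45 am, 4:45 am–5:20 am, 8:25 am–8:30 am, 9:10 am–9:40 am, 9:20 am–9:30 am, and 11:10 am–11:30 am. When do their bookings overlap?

Merge the first list: 6:20 am-11:00 am.
Merge the second list: 4:35 am-5:45 am, 8:25 am-8:30 am, 9:10 am-9:40 am, 11:10 am-11:30 am.
6:20 am-11:00 am meets the second set on 8:25 am-8:30 am, 9:10 am-9:40 am.

8:25 am-8:30 am, 9:10 am-9:40 am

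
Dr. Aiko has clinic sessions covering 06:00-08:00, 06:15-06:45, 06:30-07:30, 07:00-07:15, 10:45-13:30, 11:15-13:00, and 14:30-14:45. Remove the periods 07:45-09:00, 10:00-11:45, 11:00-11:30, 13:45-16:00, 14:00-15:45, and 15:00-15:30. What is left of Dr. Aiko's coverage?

06:00–07:45, 11:45–13:30

A, merged: 06:00–08:00, 10:45–13:30, 14:30–14:45.
B, merged: 07:45–09:00, 10:00–11:45, 13:45–16:00.
06:00–08:00 minus B → 06:00–07:45.
10:45–13:30 minus B → 11:45–13:30.
14:30–14:45: fully covered by B → removed.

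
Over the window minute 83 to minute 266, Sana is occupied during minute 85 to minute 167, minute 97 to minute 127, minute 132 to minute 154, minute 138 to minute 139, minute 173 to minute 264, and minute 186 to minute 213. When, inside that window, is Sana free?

minute 83 to minute 85, minute 167 to minute 173, minute 264 to minute 266

Covered (merged): minute 85 to minute 167, minute 173 to minute 264.
Uncovered inside minute 83 to minute 266: minute 83 to minute 85, minute 167 to minute 173, minute 264 to minute 266.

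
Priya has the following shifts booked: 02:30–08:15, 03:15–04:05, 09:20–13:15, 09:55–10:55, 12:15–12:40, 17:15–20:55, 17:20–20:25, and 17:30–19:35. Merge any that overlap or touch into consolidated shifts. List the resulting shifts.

03:15-04:05 overlaps/touches 02:30-08:15 → extend to 02:30-08:15.
09:20-13:15 is disjoint → start new block.
09:55-10:55 overlaps/touches 09:20-13:15 → extend to 09:20-13:15.
12:15-12:40 overlaps/touches 09:20-13:15 → extend to 09:20-13:15.
17:15-20:55 is disjoint → start new block.
17:20-20:25 overlaps/touches 17:15-20:55 → extend to 17:15-20:55.
17:30-19:35 overlaps/touches 17:15-20:55 → extend to 17:15-20:55.

02:30-08:15, 09:20-13:15, 17:15-20:55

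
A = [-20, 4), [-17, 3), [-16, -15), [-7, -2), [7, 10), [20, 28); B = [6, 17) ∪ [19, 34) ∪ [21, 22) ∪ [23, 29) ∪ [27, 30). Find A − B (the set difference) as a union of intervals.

[-20, 4)

Merge the first list: [-20, 4), [7, 10), [20, 28).
Merge the second list: [6, 17), [19, 34).
[-20, 4): no B overlap → unchanged.
[7, 10): fully covered by B → removed.
[20, 28): fully covered by B → removed.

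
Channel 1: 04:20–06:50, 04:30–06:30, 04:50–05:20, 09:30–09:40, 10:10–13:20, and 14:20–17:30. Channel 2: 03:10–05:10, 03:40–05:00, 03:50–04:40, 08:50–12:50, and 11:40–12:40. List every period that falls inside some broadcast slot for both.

04:20–05:10, 09:30–09:40, 10:10–12:50

First set merges to 04:20–06:50, 09:30–09:40, 10:10–13:20, 14:20–17:30.
Second set merges to 03:10–05:10, 08:50–12:50.
04:20–06:50 ∩ B → 04:20–05:10.
09:30–09:40 ∩ B → 09:30–09:40.
10:10–13:20 ∩ B → 10:10–12:50.
14:20–17:30 meets no B interval.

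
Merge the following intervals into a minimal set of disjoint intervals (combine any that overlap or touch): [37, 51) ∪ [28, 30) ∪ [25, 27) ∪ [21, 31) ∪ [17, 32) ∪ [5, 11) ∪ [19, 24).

[5, 11) ∪ [17, 32) ∪ [37, 51)

Sort by start: [5, 11), [17, 32), [19, 24), [21, 31), [25, 27), [28, 30), [37, 51).
[17, 32) is disjoint → start new block.
[19, 24) overlaps/touches [17, 32) → extend to [17, 32).
[21, 31) overlaps/touches [17, 32) → extend to [17, 32).
[25, 27) overlaps/touches [17, 32) → extend to [17, 32).
[28, 30) overlaps/touches [17, 32) → extend to [17, 32).
[37, 51) is disjoint → start new block.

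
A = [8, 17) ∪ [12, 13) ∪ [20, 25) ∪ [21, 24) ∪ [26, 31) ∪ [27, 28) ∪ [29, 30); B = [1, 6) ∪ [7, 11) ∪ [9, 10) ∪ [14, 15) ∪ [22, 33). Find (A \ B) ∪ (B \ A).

[1, 6) ∪ [7, 8) ∪ [11, 14) ∪ [15, 17) ∪ [20, 22) ∪ [25, 26) ∪ [31, 33)

First set merges to [8, 17), [20, 25), [26, 31).
Second set merges to [1, 6), [7, 11), [14, 15), [22, 33).
A \ B = [11, 14), [15, 17), [20, 22).
B \ A = [1, 6), [7, 8), [25, 26), [31, 33).
Union of the two gives the symmetric difference.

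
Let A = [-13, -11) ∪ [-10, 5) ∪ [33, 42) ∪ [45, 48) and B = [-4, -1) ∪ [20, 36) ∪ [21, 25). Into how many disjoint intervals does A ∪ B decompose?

4

Merge the second list: [-4, -1), [20, 36).
A ∪ B = [-13, -11), [-10, 5), [20, 42), [45, 48).
That is 4 disjoint pieces.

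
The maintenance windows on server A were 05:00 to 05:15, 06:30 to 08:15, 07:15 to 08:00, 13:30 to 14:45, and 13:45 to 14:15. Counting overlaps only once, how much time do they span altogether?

Merged: 05:00–05:15, 06:30–08:15, 13:30–14:45.
Lengths: 15 min + 1 h 45 min + 1 h 15 min = 3 h 15 min.

3 h 15 min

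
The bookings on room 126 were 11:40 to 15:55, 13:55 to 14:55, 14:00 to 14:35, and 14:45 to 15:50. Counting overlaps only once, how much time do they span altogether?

Merged: 11:40–15:55.
Length: 4 h 15 min.

4 h 15 min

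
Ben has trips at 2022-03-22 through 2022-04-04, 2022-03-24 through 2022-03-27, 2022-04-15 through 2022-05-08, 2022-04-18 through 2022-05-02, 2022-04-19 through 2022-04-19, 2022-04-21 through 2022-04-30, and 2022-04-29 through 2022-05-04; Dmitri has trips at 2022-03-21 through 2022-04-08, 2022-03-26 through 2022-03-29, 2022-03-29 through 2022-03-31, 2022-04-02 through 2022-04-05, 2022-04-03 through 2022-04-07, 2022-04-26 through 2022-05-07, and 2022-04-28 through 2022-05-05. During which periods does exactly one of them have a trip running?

A, merged: 2022-03-22 through 2022-04-04, 2022-04-15 through 2022-05-08.
B, merged: 2022-03-21 through 2022-04-08, 2022-04-26 through 2022-05-07.
A but not B: 2022-04-15 through 2022-04-25, 2022-05-08 through 2022-05-08.
B but not A: 2022-03-21 through 2022-03-21, 2022-04-05 through 2022-04-08.
Combining gives A △ B.

2022-03-21 through 2022-03-21, 2022-04-05 through 2022-04-08, 2022-04-15 through 2022-04-25, 2022-05-08 through 2022-05-08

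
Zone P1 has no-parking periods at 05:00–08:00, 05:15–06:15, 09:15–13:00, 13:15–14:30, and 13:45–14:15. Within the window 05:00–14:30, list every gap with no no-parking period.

08:00-09:15, 13:00-13:15

After merging, the occupied span is 05:00-08:00, 09:15-13:00, 13:15-14:30.
Uncovered inside 05:00-14:30: 08:00-09:15, 13:00-13:15.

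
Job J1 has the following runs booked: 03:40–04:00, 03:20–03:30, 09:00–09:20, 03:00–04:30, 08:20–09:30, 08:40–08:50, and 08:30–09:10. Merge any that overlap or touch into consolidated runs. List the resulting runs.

03:00-04:30, 08:20-09:30

Sort by start: 03:00-04:30, 03:20-03:30, 03:40-04:00, 08:20-09:30, 08:30-09:10, 08:40-08:50, 09:00-09:20.
03:20-03:30 overlaps/touches 03:00-04:30 → extend to 03:00-04:30.
03:40-04:00 overlaps/touches 03:00-04:30 → extend to 03:00-04:30.
08:20-09:30 is disjoint → start new block.
08:30-09:10 overlaps/touches 08:20-09:30 → extend to 08:20-09:30.
08:40-08:50 overlaps/touches 08:20-09:30 → extend to 08:20-09:30.
09:00-09:20 overlaps/touches 08:20-09:30 → extend to 08:20-09:30.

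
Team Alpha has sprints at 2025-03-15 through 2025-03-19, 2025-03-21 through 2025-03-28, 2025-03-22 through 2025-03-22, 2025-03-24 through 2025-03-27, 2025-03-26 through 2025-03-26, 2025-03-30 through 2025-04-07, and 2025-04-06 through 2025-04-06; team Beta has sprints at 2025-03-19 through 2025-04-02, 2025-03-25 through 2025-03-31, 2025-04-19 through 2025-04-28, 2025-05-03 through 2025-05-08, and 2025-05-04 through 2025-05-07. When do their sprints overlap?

A, merged: 2025-03-15 through 2025-03-19, 2025-03-21 through 2025-03-28, 2025-03-30 through 2025-04-07.
B, merged: 2025-03-19 through 2025-04-02, 2025-04-19 through 2025-04-28, 2025-05-03 through 2025-05-08.
2025-03-15 through 2025-03-19 meets the second set on 2025-03-19 through 2025-03-19.
2025-03-21 through 2025-03-28 meets the second set on 2025-03-21 through 2025-03-28.
2025-03-30 through 2025-04-07 meets the second set on 2025-03-30 through 2025-04-02.

2025-03-19 through 2025-03-19, 2025-03-21 through 2025-03-28, 2025-03-30 through 2025-04-02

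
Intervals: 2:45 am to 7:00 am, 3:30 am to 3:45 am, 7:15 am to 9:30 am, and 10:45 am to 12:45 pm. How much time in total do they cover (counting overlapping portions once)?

8 h 30 min

Merged: 2:45 am-7:00 am, 7:15 am-9:30 am, 10:45 am-12:45 pm.
Lengths: 4 h 15 min + 2 h 15 min + 2 h = 8 h 30 min.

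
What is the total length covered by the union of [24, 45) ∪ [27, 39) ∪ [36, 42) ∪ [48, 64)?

37

Merged: [24, 45), [48, 64).
Lengths: 21 + 16 = 37.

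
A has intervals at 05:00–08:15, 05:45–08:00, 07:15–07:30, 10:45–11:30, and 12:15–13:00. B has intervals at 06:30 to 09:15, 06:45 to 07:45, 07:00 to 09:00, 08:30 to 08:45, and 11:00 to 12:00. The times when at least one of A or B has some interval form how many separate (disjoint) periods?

A, merged: 05:00-08:15, 10:45-11:30, 12:15-13:00.
B, merged: 06:30-09:15, 11:00-12:00.
A ∪ B = 05:00-09:15, 10:45-12:00, 12:15-13:00.
That is 3 disjoint pieces.

3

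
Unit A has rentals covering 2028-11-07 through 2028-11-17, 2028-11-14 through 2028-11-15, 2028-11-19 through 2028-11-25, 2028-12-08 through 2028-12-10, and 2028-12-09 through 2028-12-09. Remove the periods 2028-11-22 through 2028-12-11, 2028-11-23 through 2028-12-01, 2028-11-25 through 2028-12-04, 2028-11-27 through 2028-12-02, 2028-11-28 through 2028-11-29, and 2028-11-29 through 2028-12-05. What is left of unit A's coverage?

First set merges to 2028-11-07 through 2028-11-17, 2028-11-19 through 2028-11-25, 2028-12-08 through 2028-12-10.
Second set merges to 2028-11-22 through 2028-12-11.
2028-11-07 through 2028-11-17: no B overlap → unchanged.
2028-11-19 through 2028-11-25 minus B → 2028-11-19 through 2028-11-21.
2028-12-08 through 2028-12-10: fully covered by B → removed.

2028-11-07 through 2028-11-17, 2028-11-19 through 2028-11-21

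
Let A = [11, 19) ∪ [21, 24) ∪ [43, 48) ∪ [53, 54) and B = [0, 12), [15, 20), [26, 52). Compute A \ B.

[11, 19) minus B → [12, 15).
[21, 24): no B overlap → unchanged.
[43, 48): fully covered by B → removed.
[53, 54): no B overlap → unchanged.

[12, 15) ∪ [21, 24) ∪ [53, 54)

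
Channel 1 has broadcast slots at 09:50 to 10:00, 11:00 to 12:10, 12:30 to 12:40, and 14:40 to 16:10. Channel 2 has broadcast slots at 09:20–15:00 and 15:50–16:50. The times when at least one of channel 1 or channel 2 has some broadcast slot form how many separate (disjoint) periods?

1

A ∪ B = 09:20–16:50.
That is 1 disjoint piece.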